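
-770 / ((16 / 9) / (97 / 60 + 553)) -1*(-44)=-7685579 / 32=-240174.34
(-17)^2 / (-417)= -289 / 417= -0.69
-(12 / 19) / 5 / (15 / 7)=-28 / 475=-0.06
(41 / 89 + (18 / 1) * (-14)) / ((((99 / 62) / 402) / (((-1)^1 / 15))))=185991196 / 44055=4221.80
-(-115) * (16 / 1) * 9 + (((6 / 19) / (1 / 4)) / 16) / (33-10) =14473443 / 874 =16560.00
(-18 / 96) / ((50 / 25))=-3 / 32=-0.09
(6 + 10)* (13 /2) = 104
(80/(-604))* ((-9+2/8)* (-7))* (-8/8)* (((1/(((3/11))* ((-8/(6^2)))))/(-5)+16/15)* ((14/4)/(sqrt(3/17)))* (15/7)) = 160475* sqrt(51)/1812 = 632.46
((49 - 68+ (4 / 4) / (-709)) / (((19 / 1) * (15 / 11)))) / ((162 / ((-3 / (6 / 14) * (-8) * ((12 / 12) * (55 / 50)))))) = -22821568 / 81836325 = -0.28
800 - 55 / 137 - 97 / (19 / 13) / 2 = 766.41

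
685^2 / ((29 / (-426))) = -199889850 / 29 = -6892753.45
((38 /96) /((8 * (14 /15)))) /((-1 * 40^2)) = -19 /573440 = -0.00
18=18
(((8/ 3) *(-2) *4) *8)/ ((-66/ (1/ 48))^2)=-1/ 58806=-0.00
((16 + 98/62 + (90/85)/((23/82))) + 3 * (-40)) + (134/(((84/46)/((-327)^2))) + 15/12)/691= 2639892162115/234517108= 11256.71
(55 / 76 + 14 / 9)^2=2430481 / 467856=5.19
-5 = -5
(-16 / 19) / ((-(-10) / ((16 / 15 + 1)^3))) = -238328 / 320625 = -0.74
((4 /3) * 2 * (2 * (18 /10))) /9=16 /15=1.07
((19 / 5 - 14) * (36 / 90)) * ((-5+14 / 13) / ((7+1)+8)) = 2601 / 2600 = 1.00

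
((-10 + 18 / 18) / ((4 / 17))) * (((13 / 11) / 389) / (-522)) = 0.00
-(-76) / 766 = 0.10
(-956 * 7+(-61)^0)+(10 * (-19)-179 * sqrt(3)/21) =-6881-179 * sqrt(3)/21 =-6895.76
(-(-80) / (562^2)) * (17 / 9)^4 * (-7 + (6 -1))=-3340840 / 518063121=-0.01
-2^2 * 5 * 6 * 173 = -20760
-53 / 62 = -0.85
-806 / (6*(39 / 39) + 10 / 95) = -7657 / 58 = -132.02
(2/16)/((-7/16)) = -2/7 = -0.29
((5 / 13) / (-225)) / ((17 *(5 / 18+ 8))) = -2 / 164645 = -0.00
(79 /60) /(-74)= -79 /4440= -0.02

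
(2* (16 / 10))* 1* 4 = 64 / 5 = 12.80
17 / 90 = 0.19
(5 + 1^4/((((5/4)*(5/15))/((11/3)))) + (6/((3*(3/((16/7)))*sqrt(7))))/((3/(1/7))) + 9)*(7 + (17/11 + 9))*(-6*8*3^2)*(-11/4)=74112*sqrt(7)/343 + 2376216/5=475814.87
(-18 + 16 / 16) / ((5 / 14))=-238 / 5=-47.60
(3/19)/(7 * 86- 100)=3/9538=0.00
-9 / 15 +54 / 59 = 93 / 295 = 0.32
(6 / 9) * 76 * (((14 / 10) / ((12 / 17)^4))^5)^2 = 88652473262002985828432979303828474287042861265381002328931 / 53824642381680412008645833313539158179840000000000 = 1647061073.50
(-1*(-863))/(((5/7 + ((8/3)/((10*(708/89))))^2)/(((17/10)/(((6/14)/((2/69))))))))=112608800955/811913156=138.70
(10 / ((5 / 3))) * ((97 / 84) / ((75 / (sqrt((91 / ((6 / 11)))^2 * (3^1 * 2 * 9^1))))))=13871 * sqrt(6) / 300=113.26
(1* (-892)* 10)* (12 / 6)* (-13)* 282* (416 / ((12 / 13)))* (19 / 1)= 560010730240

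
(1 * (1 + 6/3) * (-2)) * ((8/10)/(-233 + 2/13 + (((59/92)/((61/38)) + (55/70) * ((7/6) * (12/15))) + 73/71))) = 186475536/8961903557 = 0.02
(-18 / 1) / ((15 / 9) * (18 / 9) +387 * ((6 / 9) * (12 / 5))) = -135 / 4669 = -0.03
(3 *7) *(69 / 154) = 207 / 22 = 9.41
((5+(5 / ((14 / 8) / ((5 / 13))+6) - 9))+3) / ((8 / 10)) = -555 / 844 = -0.66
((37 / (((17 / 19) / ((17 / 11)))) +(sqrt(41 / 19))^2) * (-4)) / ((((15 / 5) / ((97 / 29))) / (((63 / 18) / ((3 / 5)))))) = -93756320 / 54549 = -1718.75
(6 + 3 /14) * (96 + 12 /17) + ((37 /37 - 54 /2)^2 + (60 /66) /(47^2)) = 3692428632 /2891581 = 1276.96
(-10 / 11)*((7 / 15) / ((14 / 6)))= -2 / 11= -0.18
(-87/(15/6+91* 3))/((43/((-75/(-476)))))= -225/194446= -0.00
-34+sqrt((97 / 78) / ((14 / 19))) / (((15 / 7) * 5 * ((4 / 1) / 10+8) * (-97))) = -34 - sqrt(503139) / 4766580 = -34.00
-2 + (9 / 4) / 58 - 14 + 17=241 / 232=1.04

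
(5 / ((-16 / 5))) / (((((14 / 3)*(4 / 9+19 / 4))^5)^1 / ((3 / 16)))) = -1076168025 / 30745971462444392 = -0.00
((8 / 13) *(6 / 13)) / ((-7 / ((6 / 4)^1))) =-72 / 1183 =-0.06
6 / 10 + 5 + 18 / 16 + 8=589 / 40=14.72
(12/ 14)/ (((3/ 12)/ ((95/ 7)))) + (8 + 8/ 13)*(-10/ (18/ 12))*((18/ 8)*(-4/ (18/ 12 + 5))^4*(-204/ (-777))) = 28046788200/ 673154209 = 41.66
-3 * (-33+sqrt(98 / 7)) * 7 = 693 -21 * sqrt(14) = 614.43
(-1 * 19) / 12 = -19 / 12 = -1.58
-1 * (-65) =65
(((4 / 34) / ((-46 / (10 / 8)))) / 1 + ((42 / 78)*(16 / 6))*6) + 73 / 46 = 207369 / 20332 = 10.20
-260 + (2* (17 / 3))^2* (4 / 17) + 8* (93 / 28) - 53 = -256.21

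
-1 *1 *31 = -31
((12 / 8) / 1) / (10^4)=3 / 20000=0.00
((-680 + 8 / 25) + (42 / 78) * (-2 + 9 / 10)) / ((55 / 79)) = -34931983 / 35750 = -977.12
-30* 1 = -30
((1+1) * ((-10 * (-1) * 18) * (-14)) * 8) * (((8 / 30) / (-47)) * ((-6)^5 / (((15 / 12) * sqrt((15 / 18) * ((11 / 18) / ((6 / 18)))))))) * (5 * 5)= -2006581248 * sqrt(55) / 517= -28783761.73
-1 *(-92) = 92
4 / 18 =2 / 9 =0.22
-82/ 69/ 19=-82/ 1311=-0.06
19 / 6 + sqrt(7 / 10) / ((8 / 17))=17 *sqrt(70) / 80 + 19 / 6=4.94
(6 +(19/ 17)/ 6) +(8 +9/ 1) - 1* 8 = 1549/ 102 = 15.19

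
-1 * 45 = -45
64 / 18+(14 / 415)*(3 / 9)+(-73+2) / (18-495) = 245177 / 65985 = 3.72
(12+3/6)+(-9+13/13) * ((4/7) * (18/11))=773/154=5.02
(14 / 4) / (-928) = -7 / 1856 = -0.00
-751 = -751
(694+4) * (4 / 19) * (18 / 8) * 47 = 295254 / 19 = 15539.68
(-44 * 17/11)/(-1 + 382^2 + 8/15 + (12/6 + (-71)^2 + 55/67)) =-0.00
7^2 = 49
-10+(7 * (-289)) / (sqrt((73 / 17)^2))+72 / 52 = -455259 / 949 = -479.72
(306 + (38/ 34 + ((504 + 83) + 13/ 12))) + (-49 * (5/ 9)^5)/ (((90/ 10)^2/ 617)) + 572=470770710307/ 325241892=1447.45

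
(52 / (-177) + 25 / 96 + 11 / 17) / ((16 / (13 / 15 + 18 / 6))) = 571213 / 3851520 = 0.15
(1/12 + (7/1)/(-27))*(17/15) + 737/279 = 122647/50220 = 2.44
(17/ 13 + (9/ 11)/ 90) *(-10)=-1883/ 143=-13.17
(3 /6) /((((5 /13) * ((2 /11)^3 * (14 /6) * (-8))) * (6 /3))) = -51909 /8960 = -5.79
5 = 5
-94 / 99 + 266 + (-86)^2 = 758444 / 99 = 7661.05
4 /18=2 /9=0.22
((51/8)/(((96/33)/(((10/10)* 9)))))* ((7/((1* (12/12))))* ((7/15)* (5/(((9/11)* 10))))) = 100793/2560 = 39.37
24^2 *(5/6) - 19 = 461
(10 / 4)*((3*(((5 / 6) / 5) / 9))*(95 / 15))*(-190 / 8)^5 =-6646881.24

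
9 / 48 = 3 / 16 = 0.19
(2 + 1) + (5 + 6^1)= 14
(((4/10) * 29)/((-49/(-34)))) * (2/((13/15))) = 11832/637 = 18.57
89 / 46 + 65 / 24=2563 / 552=4.64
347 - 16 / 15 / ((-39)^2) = 7916789 / 22815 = 347.00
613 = 613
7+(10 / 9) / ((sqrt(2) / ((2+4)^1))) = 10 * sqrt(2) / 3+7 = 11.71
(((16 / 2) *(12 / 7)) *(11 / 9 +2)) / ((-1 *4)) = -11.05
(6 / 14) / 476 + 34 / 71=0.48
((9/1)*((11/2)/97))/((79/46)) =2277/7663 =0.30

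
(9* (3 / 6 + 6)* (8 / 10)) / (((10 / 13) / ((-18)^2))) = 492804 / 25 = 19712.16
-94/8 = -47/4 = -11.75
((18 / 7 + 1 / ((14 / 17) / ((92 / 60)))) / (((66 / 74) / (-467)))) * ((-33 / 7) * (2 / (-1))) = -328301 / 15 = -21886.73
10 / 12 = 5 / 6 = 0.83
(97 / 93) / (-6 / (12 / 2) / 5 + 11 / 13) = 6305 / 3906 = 1.61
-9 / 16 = -0.56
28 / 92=7 / 23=0.30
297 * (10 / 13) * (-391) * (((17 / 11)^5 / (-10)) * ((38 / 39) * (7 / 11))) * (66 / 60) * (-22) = -1329062824278 / 1124695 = -1181709.55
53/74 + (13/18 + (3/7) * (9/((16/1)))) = 1.68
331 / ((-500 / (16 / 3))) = -3.53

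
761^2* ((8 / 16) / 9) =579121 / 18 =32173.39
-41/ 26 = -1.58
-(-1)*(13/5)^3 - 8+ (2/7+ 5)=13004/875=14.86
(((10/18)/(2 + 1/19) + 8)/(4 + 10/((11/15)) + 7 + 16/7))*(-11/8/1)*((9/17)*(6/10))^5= -435576306627/318864385775000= -0.00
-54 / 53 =-1.02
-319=-319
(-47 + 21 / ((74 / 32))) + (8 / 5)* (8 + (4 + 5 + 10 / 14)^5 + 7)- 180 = 429761385003 / 3109295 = 138218.27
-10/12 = -5/6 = -0.83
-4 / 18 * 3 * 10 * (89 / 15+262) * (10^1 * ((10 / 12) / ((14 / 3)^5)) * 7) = -904275 / 19208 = -47.08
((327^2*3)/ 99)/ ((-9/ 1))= -11881/ 33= -360.03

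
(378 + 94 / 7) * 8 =21920 / 7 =3131.43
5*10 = 50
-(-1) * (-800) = -800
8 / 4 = 2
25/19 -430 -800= -23345/19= -1228.68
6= 6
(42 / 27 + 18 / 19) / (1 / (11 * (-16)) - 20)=-0.13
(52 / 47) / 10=26 / 235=0.11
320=320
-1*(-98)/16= 49/8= 6.12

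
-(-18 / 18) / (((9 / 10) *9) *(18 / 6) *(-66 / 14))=-70 / 8019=-0.01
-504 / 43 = -11.72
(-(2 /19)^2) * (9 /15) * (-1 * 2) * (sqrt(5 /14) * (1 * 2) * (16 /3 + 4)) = 32 * sqrt(70) /1805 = 0.15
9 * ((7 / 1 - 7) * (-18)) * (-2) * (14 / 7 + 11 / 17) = 0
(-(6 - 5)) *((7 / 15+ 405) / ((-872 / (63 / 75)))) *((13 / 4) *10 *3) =830193 / 21800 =38.08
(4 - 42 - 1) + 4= -35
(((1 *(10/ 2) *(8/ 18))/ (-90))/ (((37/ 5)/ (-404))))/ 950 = 404/ 284715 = 0.00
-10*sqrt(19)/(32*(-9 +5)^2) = -0.09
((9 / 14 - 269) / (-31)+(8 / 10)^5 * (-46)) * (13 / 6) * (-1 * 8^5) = 308927537152 / 678125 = 455561.35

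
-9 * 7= -63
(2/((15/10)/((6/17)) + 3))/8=1/29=0.03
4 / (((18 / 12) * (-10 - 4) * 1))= -4 / 21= -0.19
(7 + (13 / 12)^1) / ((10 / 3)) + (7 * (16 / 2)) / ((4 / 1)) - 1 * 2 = 577 / 40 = 14.42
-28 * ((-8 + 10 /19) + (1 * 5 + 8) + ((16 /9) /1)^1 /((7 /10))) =-225.85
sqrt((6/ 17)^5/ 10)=36*sqrt(255)/ 24565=0.02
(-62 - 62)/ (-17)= 124/ 17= 7.29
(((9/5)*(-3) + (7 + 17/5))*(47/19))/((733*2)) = 235/27854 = 0.01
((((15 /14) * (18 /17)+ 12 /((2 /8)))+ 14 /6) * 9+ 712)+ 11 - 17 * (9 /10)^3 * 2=69104733 /59500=1161.42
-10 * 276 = -2760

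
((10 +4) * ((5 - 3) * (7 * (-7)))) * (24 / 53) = -32928 / 53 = -621.28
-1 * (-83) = 83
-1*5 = -5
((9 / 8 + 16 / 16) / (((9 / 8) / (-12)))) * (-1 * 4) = 272 / 3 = 90.67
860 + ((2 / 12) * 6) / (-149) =128139 / 149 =859.99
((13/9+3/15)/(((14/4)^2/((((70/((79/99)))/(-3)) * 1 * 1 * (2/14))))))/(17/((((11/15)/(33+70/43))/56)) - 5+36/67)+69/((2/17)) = 19404257115978853/33084838071138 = 586.50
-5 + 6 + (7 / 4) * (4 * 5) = 36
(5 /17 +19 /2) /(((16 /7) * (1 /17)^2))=39627 /32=1238.34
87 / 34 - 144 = -4809 / 34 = -141.44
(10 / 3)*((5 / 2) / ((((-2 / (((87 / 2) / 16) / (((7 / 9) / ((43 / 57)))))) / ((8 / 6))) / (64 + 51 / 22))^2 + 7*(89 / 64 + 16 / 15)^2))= 25421707108830720000 / 128943118202508412943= 0.20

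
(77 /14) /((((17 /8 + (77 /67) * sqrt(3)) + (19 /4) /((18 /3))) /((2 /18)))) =493790 /1259013-64856 * sqrt(3) /419671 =0.12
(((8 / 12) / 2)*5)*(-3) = -5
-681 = -681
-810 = -810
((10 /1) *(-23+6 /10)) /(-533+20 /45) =2016 /4793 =0.42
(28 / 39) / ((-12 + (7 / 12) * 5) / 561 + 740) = 8976 / 9251489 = 0.00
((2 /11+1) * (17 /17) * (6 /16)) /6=13 /176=0.07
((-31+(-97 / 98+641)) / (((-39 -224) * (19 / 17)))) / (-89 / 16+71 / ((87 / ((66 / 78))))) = 0.43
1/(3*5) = 1/15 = 0.07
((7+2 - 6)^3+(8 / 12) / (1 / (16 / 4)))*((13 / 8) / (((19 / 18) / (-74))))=-128427 / 38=-3379.66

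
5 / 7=0.71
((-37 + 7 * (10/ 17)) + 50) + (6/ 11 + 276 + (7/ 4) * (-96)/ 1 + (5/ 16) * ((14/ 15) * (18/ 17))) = 94227/ 748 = 125.97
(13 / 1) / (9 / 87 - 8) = -377 / 229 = -1.65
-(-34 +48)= -14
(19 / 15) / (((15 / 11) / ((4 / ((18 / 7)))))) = 2926 / 2025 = 1.44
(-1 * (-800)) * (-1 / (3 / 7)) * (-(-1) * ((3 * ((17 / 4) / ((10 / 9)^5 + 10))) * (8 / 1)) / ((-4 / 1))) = 281073240 / 69049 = 4070.63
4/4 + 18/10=14/5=2.80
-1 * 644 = -644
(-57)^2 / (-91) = -3249 / 91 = -35.70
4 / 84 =1 / 21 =0.05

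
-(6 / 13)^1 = -0.46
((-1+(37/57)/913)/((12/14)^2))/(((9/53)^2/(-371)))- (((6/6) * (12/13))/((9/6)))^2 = 112195591695163/6411503241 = 17499.11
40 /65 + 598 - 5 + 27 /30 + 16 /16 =77417 /130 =595.52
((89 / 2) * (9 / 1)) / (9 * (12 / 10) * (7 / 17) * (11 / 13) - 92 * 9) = -98345 / 202396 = -0.49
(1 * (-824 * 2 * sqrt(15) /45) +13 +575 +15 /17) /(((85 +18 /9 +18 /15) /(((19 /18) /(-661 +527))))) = -317015 /6027588 +7828 * sqrt(15) /2393307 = -0.04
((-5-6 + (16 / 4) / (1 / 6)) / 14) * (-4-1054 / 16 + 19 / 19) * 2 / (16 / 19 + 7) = -136097 / 8344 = -16.31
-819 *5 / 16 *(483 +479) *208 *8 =-409696560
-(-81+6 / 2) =78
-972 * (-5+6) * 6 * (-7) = 40824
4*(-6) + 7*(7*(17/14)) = 71/2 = 35.50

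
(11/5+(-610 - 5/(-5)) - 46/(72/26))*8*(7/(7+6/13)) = -20422948/4365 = -4678.80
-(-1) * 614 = 614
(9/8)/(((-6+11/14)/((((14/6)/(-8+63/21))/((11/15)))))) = 441/3212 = 0.14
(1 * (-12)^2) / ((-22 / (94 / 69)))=-2256 / 253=-8.92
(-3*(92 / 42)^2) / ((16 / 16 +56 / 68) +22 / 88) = -143888 / 20727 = -6.94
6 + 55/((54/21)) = 27.39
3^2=9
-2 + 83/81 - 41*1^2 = -3400/81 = -41.98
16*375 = 6000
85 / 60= 17 / 12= 1.42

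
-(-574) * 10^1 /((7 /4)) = 3280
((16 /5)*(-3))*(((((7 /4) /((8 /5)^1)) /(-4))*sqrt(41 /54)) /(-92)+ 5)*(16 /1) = -768 - 7*sqrt(246) /276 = -768.40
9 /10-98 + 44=-531 /10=-53.10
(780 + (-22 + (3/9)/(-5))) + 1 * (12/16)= 45521/60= 758.68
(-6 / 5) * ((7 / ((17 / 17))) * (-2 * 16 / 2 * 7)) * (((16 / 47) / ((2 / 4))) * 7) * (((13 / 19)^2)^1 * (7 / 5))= 1246522368 / 424175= 2938.70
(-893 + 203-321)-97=-1108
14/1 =14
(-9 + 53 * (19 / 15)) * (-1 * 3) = -872 / 5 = -174.40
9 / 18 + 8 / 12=7 / 6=1.17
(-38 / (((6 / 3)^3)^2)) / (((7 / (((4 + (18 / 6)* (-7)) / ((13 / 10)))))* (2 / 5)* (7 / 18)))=72675 / 10192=7.13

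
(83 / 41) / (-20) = -0.10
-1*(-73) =73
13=13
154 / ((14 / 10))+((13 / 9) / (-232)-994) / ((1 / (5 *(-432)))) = 2147163.45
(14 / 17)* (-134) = -1876 / 17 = -110.35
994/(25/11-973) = -5467/5339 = -1.02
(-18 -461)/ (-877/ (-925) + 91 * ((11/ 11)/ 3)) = -1329225/ 86806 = -15.31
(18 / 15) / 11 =6 / 55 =0.11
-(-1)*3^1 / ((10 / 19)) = 57 / 10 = 5.70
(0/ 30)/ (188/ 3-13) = 0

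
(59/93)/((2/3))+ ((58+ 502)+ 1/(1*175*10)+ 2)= 15270078/27125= 562.95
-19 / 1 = -19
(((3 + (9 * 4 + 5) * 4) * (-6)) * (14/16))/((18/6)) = -292.25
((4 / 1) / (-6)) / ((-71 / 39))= 26 / 71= 0.37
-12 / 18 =-2 / 3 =-0.67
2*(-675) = -1350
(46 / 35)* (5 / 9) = 46 / 63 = 0.73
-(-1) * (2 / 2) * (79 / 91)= 79 / 91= 0.87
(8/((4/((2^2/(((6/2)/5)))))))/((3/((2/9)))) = 80/81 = 0.99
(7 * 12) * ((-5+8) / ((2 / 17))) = 2142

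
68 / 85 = 4 / 5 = 0.80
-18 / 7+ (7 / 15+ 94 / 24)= 761 / 420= 1.81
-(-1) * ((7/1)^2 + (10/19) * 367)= 4601/19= 242.16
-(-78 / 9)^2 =-676 / 9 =-75.11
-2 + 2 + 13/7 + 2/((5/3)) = 107/35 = 3.06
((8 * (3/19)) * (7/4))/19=42/361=0.12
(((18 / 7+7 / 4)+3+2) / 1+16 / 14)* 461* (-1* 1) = -4824.04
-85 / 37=-2.30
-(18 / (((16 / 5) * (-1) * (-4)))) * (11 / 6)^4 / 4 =-3.97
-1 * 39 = -39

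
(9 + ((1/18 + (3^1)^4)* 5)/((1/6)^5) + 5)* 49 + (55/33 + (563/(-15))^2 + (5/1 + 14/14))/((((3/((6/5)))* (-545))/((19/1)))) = 94679514343378/613125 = 154421226.25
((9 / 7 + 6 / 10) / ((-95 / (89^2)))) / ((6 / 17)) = -1481227 / 3325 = -445.48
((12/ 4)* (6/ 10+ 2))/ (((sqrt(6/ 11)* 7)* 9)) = 0.17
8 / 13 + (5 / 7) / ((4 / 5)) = 1.51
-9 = -9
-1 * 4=-4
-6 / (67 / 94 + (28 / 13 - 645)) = 7332 / 784687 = 0.01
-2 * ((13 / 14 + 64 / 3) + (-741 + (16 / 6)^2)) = 89665 / 63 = 1423.25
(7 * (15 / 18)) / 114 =35 / 684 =0.05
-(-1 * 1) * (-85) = -85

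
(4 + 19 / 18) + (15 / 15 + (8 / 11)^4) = 1669597 / 263538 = 6.34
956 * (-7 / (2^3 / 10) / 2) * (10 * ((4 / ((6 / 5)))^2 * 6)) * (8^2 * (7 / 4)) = -312293333.33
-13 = -13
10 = 10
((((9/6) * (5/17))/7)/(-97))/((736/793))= -11895/16991296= -0.00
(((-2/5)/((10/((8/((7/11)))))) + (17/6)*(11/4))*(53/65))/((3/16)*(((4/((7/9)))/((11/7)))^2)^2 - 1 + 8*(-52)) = -23754861449/1580770737000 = -0.02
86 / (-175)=-86 / 175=-0.49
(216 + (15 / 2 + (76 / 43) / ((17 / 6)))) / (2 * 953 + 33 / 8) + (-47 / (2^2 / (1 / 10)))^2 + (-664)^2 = 7880010017729099 / 17872657600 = 440897.50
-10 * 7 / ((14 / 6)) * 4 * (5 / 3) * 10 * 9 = -18000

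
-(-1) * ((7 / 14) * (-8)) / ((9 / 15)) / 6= -10 / 9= -1.11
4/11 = 0.36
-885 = -885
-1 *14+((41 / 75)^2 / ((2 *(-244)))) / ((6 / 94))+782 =6324400993 / 8235000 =767.99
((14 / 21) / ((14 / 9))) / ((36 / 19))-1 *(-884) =884.23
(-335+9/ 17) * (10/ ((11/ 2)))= -113720/ 187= -608.13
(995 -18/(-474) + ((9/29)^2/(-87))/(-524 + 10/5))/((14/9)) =1000763009397/1564505572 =639.67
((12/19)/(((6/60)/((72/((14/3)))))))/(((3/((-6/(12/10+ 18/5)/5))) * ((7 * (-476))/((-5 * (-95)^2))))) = -641250/5831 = -109.97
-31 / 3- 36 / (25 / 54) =-6607 / 75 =-88.09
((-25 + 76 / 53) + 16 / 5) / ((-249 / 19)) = 34181 / 21995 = 1.55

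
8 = 8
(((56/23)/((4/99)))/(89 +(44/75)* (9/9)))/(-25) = -4158/154537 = -0.03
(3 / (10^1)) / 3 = 1 / 10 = 0.10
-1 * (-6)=6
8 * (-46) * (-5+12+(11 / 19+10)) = -122912 / 19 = -6469.05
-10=-10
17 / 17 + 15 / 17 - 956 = -16220 / 17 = -954.12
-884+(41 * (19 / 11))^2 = 499877 / 121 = 4131.21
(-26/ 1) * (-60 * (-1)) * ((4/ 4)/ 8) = -195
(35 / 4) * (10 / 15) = 35 / 6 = 5.83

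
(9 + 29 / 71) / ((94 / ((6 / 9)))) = 668 / 10011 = 0.07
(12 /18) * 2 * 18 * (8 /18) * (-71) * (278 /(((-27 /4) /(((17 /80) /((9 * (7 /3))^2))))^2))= -0.00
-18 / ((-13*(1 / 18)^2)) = 5832 / 13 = 448.62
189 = 189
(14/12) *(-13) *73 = -6643/6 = -1107.17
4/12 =1/3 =0.33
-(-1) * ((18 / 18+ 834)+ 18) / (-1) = -853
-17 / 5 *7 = -119 / 5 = -23.80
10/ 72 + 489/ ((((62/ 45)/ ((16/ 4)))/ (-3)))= -4258.89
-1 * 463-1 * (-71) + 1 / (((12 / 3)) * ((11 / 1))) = -17247 / 44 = -391.98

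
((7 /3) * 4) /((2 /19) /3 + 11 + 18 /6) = 133 /200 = 0.66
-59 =-59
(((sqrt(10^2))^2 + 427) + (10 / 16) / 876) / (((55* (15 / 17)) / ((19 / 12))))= 1192910383 / 69379200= 17.19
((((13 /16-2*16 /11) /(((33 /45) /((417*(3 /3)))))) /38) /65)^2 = 213092101161 /914670355456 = 0.23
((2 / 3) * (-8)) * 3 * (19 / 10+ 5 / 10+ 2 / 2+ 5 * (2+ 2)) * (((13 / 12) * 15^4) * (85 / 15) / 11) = -116356500 / 11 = -10577863.64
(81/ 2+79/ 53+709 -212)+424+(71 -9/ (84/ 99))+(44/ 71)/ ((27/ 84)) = 972278227/ 948276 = 1025.31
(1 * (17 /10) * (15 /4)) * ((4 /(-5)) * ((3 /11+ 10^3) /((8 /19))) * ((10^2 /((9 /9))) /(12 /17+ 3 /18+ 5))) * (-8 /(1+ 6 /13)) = 7440888780 /6589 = 1129289.54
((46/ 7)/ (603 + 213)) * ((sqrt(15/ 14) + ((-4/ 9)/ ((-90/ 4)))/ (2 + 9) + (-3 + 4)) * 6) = 102649/ 2120580 + 23 * sqrt(210)/ 6664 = 0.10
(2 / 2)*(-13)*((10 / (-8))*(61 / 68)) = 3965 / 272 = 14.58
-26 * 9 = -234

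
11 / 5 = 2.20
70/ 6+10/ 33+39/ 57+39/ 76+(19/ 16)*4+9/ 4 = 20.17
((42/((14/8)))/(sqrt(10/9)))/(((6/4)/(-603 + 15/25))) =-72288 * sqrt(10)/25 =-9143.79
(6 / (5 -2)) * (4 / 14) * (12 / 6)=8 / 7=1.14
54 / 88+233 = 10279 / 44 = 233.61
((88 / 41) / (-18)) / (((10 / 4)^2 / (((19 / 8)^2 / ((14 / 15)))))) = -3971 / 34440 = -0.12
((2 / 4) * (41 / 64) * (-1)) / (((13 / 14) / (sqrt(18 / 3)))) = -287 * sqrt(6) / 832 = -0.84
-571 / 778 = -0.73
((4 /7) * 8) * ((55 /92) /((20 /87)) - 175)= -126886 /161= -788.11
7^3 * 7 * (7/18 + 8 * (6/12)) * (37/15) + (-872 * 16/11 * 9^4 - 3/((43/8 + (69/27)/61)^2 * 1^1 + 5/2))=-8295740.86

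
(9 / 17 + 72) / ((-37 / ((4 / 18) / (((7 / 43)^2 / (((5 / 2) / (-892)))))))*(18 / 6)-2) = 11399085 / 741978634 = 0.02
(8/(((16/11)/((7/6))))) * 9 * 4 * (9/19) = 2079/19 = 109.42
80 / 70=8 / 7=1.14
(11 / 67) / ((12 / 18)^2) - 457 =-122377 / 268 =-456.63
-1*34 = -34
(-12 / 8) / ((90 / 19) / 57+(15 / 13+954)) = -4693 / 2988618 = -0.00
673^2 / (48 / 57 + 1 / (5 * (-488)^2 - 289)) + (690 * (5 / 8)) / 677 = 27741959384801723 / 51579045820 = 537853.29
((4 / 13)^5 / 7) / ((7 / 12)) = 12288 / 18193357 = 0.00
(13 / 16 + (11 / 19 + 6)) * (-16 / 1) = -118.26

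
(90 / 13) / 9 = 10 / 13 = 0.77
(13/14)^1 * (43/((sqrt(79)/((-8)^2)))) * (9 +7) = 286208 * sqrt(79)/553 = 4600.13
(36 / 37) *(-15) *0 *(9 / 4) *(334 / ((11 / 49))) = 0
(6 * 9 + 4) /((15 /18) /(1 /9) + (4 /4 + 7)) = 116 /31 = 3.74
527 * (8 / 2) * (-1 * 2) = -4216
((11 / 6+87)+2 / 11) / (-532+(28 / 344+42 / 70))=-26875 / 160413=-0.17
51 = 51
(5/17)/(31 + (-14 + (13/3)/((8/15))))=40/3417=0.01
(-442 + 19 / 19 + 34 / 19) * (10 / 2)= -41725 / 19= -2196.05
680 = 680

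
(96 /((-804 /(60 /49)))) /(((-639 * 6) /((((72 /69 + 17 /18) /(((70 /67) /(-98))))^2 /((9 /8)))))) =1452193376 /1232122995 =1.18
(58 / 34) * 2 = 58 / 17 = 3.41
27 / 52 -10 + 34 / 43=-8.69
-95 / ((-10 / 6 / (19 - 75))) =-3192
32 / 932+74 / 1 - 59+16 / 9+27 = 91874 / 2097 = 43.81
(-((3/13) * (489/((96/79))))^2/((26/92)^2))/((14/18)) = -7105098160521/51181312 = -138822.12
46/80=23/40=0.58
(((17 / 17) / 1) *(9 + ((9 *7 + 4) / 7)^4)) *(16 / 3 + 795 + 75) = 52973588980 / 7203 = 7354378.59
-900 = -900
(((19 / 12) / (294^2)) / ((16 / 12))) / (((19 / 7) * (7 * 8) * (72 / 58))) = 29 / 398297088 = 0.00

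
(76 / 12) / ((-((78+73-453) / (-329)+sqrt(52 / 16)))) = 7551208 / 3126951-4113158*sqrt(13) / 3126951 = -2.33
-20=-20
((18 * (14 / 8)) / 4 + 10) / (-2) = -143 / 16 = -8.94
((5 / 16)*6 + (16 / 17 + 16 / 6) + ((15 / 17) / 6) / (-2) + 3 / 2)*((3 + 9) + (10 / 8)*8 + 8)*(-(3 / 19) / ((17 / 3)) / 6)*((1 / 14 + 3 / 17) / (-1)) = 2494815 / 10454864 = 0.24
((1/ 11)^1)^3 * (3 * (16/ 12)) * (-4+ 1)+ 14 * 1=18622/ 1331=13.99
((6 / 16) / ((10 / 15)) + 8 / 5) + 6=653 / 80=8.16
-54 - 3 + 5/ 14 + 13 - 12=-779/ 14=-55.64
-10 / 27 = -0.37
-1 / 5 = -0.20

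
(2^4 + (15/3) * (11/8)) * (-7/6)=-427/16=-26.69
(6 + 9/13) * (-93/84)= -2697/364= -7.41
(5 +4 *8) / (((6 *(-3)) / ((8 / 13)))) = -148 / 117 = -1.26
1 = 1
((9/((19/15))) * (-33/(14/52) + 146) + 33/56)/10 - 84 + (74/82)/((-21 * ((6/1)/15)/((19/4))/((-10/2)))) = -84730349/1308720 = -64.74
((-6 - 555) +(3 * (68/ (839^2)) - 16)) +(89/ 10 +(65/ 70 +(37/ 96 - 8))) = -1359468567361/ 2365174560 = -574.79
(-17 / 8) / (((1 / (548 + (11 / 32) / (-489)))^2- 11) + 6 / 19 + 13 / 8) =23750907046643627 / 101253829664354265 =0.23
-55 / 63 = -0.87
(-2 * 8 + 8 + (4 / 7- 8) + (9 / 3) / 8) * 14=-843 / 4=-210.75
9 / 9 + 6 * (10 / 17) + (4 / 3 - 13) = -364 / 51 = -7.14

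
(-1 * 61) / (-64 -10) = 61 / 74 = 0.82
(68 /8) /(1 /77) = 1309 /2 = 654.50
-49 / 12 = -4.08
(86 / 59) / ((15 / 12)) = 344 / 295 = 1.17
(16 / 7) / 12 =4 / 21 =0.19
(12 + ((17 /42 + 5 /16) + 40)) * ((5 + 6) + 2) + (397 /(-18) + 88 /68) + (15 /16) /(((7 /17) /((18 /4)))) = 23127037 /34272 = 674.81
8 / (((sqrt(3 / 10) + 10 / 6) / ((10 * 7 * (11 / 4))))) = 231000 / 223-13860 * sqrt(30) / 223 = 695.45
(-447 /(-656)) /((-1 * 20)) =-447 /13120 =-0.03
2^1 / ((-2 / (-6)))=6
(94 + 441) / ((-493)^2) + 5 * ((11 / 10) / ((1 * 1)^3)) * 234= 312804598 / 243049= 1287.00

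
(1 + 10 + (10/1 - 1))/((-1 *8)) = -5/2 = -2.50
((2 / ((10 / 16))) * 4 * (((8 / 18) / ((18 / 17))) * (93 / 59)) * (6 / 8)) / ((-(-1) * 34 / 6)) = 992 / 885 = 1.12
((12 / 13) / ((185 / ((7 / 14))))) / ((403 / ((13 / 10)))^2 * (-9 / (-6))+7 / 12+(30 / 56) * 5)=252 / 14560920985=0.00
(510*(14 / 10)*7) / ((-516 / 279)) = -232407 / 86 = -2702.41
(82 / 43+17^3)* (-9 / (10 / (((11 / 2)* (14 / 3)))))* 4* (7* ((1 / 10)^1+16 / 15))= -797389593 / 215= -3708788.80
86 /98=43 /49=0.88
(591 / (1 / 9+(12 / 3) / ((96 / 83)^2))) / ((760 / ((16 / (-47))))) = -2723328 / 31902425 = -0.09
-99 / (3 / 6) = -198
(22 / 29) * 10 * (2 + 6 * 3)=4400 / 29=151.72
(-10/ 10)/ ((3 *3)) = -1/ 9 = -0.11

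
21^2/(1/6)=2646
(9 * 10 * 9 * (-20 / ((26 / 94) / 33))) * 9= -17395061.54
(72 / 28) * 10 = 180 / 7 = 25.71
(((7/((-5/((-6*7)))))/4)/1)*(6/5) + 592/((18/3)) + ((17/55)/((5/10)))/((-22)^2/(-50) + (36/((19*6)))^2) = 243873104/2097975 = 116.24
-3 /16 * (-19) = 57 /16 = 3.56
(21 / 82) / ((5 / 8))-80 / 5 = -3196 / 205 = -15.59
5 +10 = 15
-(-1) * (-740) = -740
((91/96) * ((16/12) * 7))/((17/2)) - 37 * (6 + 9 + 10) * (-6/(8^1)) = 694.79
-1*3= -3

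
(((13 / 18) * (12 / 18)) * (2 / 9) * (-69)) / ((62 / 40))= -11960 / 2511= -4.76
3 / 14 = 0.21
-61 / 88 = -0.69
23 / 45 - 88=-3937 / 45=-87.49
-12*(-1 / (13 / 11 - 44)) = -44 / 157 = -0.28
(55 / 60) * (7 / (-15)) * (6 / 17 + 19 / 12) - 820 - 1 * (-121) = -5139539 / 7344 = -699.83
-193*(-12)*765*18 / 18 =1771740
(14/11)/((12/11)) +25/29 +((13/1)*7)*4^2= 253697/174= 1458.03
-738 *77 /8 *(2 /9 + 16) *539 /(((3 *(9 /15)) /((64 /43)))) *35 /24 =-86952935300 /1161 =-74894862.45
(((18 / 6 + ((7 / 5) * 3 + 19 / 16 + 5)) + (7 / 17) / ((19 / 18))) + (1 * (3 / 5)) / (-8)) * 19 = 70815 / 272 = 260.35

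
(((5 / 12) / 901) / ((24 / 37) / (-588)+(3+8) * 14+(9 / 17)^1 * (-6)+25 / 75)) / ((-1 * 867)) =-1813 / 513780520452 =-0.00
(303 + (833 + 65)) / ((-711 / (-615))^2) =50472025 / 56169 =898.57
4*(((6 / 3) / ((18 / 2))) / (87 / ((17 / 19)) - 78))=136 / 2943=0.05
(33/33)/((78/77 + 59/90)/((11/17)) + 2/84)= 38115/99193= 0.38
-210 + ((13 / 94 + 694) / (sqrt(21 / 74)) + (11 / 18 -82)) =-5245 / 18 + 65249 * sqrt(1554) / 1974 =1011.63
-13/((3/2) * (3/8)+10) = -16/13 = -1.23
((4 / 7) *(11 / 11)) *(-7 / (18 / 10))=-20 / 9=-2.22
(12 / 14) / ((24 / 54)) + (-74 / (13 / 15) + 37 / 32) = -239657 / 2912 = -82.30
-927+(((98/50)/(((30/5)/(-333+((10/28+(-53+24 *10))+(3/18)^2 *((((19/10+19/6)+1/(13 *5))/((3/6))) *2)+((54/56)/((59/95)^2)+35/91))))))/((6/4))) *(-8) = -933693565247/1374559875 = -679.27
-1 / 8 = -0.12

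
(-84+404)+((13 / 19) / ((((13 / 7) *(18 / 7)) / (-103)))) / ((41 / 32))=2162768 / 7011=308.48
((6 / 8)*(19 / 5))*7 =399 / 20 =19.95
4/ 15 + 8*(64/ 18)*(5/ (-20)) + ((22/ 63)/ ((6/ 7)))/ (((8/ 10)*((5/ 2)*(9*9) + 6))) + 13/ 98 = -18507437/ 2758455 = -6.71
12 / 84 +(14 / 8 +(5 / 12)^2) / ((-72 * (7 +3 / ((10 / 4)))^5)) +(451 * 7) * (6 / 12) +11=1589.64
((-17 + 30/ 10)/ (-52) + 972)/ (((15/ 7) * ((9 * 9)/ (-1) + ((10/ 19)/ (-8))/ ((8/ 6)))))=-26896856/ 4804605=-5.60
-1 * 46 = -46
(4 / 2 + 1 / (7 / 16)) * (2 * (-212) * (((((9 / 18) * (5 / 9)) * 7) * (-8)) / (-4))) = -21200 / 3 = -7066.67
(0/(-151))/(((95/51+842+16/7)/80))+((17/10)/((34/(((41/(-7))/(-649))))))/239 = 0.00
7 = 7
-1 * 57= -57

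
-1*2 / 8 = -1 / 4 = -0.25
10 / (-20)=-1 / 2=-0.50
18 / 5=3.60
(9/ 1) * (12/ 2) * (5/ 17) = 270/ 17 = 15.88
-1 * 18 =-18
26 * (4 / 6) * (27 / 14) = 234 / 7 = 33.43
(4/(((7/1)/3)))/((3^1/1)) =4/7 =0.57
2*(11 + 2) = 26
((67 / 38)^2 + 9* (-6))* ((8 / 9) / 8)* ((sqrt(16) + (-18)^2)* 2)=-12051868 / 3249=-3709.41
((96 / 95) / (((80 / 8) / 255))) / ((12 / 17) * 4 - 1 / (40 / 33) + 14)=332928 / 206701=1.61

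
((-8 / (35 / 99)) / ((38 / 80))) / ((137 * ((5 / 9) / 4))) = -228096 / 91105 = -2.50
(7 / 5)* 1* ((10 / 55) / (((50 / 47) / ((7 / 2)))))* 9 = 20727 / 2750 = 7.54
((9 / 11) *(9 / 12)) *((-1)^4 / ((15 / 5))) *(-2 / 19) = -9 / 418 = -0.02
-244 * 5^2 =-6100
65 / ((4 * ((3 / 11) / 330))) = 39325 / 2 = 19662.50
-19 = -19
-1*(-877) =877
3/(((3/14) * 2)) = 7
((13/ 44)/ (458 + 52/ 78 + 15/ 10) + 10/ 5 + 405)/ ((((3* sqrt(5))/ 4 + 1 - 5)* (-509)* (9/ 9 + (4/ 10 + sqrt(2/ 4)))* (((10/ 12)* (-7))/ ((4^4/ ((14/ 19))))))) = 206139374592/ (108211873* (-16 + 3* sqrt(5))* (5* sqrt(2) + 14)) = -9.73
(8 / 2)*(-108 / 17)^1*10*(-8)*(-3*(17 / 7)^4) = -509379840 / 2401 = -212153.20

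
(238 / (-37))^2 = 41.38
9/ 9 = 1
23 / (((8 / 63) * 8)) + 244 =17065 / 64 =266.64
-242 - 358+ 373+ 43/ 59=-13350/ 59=-226.27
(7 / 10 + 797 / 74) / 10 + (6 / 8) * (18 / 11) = 48317 / 20350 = 2.37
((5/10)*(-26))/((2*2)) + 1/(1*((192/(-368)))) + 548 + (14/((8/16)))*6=4265/6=710.83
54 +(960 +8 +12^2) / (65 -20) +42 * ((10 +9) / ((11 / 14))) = 541702 / 495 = 1094.35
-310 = -310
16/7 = 2.29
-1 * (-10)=10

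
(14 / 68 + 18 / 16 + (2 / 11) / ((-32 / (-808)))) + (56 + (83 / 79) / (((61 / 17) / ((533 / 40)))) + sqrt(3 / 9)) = sqrt(3) / 3 + 1186338053 / 18023060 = 66.40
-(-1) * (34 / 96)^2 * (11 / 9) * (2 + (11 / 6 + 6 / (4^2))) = 321079 / 497664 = 0.65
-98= -98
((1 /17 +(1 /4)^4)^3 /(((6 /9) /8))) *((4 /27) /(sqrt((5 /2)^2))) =2260713 /12879134720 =0.00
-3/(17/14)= -42/17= -2.47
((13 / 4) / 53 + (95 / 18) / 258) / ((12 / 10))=12580 / 184599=0.07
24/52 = 6/13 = 0.46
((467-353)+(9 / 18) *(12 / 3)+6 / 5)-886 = -768.80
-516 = -516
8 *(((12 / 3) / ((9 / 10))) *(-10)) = -3200 / 9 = -355.56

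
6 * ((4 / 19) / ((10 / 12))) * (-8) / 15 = -384 / 475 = -0.81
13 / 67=0.19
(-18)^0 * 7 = 7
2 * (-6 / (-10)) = 6 / 5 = 1.20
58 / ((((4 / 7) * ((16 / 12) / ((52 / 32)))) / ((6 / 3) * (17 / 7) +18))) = 5655 / 2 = 2827.50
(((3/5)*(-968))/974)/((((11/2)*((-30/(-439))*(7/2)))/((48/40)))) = -231792/426125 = -0.54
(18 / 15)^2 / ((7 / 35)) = 36 / 5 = 7.20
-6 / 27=-2 / 9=-0.22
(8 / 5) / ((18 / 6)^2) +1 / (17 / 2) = 226 / 765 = 0.30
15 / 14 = 1.07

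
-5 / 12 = -0.42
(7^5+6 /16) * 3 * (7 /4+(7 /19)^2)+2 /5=5492000959 /57760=95083.12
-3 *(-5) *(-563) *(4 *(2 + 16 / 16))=-101340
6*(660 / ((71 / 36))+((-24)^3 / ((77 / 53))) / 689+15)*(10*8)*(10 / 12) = 9547328400 / 71071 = 134335.08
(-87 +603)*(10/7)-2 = 5146/7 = 735.14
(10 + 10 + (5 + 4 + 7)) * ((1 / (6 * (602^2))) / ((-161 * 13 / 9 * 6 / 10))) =-0.00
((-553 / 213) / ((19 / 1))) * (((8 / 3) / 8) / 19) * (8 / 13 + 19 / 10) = -60277 / 9996090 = -0.01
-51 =-51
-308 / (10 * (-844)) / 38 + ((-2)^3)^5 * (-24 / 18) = 10509353191 / 240540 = 43690.67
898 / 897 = 1.00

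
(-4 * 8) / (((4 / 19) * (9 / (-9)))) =152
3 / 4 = 0.75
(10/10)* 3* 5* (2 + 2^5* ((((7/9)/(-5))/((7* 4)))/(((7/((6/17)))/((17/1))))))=194/7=27.71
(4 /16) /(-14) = -1 /56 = -0.02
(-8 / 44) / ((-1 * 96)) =1 / 528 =0.00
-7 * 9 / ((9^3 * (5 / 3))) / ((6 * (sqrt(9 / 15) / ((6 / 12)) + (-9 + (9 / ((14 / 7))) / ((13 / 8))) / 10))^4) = -1303034250981125 / 46384492313916421749 - 11663798302000 * sqrt(15) / 1717944159774682287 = -0.00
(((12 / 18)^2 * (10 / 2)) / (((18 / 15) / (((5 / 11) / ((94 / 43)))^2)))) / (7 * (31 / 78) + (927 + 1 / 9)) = 3004625 / 34896449973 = 0.00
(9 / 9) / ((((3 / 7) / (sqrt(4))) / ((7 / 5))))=98 / 15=6.53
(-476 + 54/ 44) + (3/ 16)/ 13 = -1086247/ 2288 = -474.76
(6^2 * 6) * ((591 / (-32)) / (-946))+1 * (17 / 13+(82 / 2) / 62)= 9433275 / 1524952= 6.19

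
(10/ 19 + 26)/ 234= 28/ 247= 0.11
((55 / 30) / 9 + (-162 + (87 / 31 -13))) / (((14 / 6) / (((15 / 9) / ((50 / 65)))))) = -3742843 / 23436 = -159.70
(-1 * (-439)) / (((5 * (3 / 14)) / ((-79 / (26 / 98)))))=-23791166 / 195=-122005.98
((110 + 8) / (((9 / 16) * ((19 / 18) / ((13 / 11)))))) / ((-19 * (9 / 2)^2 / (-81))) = 49.45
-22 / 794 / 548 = -11 / 217556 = -0.00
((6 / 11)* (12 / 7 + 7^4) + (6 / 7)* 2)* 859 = 7890774 / 7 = 1127253.43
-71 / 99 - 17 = -1754 / 99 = -17.72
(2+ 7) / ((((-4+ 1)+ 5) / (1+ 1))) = 9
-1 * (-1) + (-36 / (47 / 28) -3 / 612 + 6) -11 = -244031 / 9588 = -25.45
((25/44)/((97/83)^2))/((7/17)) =2927825/2897972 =1.01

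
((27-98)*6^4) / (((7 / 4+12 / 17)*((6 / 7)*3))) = -2433312 / 167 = -14570.73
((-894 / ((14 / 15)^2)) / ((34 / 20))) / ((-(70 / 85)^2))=8548875 / 9604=890.14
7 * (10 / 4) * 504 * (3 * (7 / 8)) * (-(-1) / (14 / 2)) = 6615 / 2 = 3307.50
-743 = -743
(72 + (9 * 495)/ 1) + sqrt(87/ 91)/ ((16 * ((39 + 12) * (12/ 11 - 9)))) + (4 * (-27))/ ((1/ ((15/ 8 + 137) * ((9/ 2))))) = -62966.25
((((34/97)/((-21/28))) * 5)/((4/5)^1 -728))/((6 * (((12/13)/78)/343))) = 24635975/1587114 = 15.52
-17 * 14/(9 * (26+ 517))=-0.05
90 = 90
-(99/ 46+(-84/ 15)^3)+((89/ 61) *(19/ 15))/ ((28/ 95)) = 2647753229/ 14731500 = 179.73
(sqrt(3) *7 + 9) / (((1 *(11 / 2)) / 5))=90 / 11 + 70 *sqrt(3) / 11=19.20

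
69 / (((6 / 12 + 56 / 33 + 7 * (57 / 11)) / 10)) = 45540 / 2539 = 17.94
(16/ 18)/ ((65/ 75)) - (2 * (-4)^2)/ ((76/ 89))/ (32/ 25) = -28.25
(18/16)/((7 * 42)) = 3/784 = 0.00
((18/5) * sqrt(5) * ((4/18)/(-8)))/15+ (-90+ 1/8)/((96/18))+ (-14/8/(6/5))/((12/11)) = -20953/1152 - sqrt(5)/150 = -18.20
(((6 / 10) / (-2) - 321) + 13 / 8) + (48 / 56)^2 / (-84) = -4386061 / 13720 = -319.68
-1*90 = -90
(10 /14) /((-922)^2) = 5 /5950588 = 0.00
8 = 8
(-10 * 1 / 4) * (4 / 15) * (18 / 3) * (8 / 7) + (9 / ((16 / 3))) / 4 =-1859 / 448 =-4.15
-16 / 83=-0.19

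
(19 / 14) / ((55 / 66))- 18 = -573 / 35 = -16.37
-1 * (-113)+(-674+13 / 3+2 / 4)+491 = -391 / 6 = -65.17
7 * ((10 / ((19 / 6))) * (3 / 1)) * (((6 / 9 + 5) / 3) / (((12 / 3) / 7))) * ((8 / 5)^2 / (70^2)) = 272 / 2375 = 0.11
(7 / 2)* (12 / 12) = 3.50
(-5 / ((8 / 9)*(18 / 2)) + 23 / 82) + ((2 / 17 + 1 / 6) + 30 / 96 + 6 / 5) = 1.45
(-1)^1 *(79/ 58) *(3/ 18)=-79/ 348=-0.23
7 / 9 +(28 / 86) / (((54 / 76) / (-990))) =-175259 / 387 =-452.87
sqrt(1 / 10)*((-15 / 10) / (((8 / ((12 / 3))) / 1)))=-3*sqrt(10) / 40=-0.24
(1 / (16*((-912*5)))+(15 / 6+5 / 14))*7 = 1459193 / 72960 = 20.00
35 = 35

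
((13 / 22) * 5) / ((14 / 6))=195 / 154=1.27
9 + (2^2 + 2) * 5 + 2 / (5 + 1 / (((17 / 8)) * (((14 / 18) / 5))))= 37483 / 955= 39.25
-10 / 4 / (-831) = 5 / 1662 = 0.00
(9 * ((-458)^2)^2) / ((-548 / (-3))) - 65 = 297006307043 / 137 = 2167929248.49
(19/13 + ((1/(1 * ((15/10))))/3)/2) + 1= 301/117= 2.57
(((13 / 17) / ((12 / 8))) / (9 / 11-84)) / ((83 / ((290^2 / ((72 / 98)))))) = -58928870 / 6971751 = -8.45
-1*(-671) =671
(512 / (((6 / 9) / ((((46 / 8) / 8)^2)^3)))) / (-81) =-1.31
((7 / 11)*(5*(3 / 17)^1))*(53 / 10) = 1113 / 374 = 2.98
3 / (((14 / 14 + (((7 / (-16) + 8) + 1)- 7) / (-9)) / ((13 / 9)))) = 624 / 119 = 5.24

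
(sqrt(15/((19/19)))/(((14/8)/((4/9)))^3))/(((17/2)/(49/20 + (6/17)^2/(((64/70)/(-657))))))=-147229696*sqrt(15)/877486365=-0.65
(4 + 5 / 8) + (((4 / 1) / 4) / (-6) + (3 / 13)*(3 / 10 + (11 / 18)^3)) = 289379 / 63180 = 4.58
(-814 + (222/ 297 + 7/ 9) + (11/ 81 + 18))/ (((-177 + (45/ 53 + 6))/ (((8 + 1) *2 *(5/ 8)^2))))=234444175/ 7142256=32.82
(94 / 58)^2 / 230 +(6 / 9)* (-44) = -17015213 / 580290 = -29.32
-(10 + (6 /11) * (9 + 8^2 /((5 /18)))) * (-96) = 742272 /55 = 13495.85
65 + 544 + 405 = 1014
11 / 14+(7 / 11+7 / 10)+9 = 4282 / 385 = 11.12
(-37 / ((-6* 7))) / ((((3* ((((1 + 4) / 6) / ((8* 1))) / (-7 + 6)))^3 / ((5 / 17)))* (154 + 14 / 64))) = -2424832 / 44044875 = -0.06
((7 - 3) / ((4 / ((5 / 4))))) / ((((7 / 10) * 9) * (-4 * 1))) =-25 / 504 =-0.05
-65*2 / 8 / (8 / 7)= -455 / 32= -14.22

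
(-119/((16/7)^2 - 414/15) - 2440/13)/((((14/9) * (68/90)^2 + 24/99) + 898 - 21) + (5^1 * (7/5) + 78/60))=-2605586605875/12664477146139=-0.21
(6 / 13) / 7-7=-631 / 91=-6.93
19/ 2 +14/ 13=275/ 26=10.58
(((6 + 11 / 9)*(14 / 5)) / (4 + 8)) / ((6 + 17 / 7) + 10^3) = 49 / 29322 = 0.00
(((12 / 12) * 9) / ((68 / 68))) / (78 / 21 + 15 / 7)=63 / 41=1.54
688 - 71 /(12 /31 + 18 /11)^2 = 319300849 /476100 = 670.66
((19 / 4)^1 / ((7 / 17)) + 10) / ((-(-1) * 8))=603 / 224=2.69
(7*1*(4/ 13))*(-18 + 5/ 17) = -8428/ 221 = -38.14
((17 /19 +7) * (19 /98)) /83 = 75 /4067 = 0.02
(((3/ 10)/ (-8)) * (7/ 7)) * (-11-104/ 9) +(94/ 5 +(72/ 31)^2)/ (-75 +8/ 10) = 0.52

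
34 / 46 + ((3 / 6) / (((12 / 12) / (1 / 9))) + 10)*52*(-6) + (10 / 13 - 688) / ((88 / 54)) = -3558.30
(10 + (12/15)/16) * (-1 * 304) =-15276/5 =-3055.20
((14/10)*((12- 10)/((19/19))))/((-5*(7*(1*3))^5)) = -2/14586075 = -0.00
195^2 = 38025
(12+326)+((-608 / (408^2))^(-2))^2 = 5619103269.43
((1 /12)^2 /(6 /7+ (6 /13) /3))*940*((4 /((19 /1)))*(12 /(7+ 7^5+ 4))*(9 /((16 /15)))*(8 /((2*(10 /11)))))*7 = 4939935 /19598576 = 0.25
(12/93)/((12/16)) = 16/93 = 0.17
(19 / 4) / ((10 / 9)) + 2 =251 / 40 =6.28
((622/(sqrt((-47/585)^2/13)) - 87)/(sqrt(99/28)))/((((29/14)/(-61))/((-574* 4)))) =-3921568* sqrt(77)/11 + 475646982720* sqrt(1001)/14993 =1000593210.05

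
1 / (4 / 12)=3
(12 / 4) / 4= 3 / 4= 0.75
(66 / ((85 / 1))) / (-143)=-0.01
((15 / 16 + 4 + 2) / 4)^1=111 / 64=1.73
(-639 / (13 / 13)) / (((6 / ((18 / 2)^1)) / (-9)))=17253 / 2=8626.50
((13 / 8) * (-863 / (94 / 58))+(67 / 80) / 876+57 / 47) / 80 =-2846077051 / 263500800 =-10.80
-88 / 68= -22 / 17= -1.29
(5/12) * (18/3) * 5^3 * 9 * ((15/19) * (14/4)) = 590625/76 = 7771.38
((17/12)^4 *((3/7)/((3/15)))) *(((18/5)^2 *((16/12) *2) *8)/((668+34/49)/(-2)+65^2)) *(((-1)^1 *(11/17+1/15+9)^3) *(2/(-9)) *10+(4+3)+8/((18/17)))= 7285805149483/5790750750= 1258.18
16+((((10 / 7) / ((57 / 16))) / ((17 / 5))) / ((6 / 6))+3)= 129677 / 6783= 19.12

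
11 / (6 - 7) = -11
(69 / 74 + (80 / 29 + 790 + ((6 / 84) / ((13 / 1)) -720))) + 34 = 10515814 / 97643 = 107.70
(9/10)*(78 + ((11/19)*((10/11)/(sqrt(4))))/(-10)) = 26667/380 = 70.18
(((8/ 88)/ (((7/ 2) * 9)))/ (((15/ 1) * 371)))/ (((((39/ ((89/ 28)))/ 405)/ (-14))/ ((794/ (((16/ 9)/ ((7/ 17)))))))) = -317997/ 7215208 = -0.04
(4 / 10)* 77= 154 / 5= 30.80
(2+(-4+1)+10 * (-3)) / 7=-31 / 7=-4.43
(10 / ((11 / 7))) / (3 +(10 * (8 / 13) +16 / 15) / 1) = 13650 / 21923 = 0.62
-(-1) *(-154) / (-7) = 22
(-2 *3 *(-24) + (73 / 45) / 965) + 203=15068548 / 43425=347.00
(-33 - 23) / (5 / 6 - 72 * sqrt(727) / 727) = 1221360 / 168449 +145152 * sqrt(727) / 168449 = 30.48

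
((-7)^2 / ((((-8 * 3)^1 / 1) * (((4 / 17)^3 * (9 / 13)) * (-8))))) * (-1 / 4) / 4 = -3129581 / 1769472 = -1.77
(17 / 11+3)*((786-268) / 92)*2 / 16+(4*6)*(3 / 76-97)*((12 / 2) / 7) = -1991.42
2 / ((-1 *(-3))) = 2 / 3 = 0.67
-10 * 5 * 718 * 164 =-5887600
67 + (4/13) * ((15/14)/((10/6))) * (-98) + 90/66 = 7004/143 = 48.98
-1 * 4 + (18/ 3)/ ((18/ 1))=-11/ 3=-3.67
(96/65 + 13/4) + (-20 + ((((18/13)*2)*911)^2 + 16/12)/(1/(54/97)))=3543033.80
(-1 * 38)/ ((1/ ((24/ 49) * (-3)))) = 2736/ 49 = 55.84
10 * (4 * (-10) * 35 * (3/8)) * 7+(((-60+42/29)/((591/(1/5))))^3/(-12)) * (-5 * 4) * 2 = -513938649892499242/13984725157275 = -36750.00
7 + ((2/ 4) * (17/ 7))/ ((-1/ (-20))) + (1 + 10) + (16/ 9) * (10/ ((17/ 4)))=49768/ 1071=46.47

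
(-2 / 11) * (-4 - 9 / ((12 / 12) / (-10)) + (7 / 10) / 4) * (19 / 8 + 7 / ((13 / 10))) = -2781729 / 22880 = -121.58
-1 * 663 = -663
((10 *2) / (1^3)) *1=20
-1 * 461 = -461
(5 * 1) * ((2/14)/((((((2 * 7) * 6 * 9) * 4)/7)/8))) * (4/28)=5/2646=0.00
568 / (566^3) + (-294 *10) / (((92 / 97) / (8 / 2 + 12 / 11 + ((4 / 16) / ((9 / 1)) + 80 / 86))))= -55480270041565147 / 2958894832476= -18750.34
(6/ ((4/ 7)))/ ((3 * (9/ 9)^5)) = 7/ 2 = 3.50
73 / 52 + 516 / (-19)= -25445 / 988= -25.75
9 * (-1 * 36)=-324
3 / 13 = 0.23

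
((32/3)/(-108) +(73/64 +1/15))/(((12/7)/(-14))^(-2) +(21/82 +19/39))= 15314689/931676400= 0.02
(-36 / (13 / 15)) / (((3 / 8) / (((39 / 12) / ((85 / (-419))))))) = 30168 / 17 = 1774.59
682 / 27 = 25.26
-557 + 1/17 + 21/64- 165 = -785115/1088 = -721.61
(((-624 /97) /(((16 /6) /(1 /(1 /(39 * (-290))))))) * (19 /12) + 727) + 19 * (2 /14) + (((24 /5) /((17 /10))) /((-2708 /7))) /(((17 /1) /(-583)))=5835963305521 /132848387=43929.50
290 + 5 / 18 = 5225 / 18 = 290.28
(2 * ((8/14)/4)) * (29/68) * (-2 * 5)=-145/119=-1.22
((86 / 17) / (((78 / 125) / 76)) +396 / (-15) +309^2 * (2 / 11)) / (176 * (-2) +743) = 45.91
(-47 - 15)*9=-558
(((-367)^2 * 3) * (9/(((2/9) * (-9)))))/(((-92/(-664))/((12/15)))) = -10498714.75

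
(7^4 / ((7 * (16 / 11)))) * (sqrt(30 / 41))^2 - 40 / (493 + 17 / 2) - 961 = -259415079 / 328984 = -788.53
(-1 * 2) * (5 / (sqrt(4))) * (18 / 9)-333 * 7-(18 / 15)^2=-58561 / 25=-2342.44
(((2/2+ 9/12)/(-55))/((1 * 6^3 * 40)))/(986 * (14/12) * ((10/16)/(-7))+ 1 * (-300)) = 7/765468000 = 0.00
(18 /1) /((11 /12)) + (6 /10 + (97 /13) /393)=5691652 /280995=20.26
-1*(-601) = 601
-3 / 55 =-0.05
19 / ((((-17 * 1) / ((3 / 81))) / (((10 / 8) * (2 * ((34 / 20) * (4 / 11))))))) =-19 / 297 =-0.06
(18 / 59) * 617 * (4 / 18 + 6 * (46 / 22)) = 1559776 / 649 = 2403.35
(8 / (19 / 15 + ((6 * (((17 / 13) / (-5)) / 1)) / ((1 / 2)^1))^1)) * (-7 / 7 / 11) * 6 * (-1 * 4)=-7488 / 803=-9.33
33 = 33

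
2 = 2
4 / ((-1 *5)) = -4 / 5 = -0.80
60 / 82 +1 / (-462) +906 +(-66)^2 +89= 5351.73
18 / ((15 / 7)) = 42 / 5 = 8.40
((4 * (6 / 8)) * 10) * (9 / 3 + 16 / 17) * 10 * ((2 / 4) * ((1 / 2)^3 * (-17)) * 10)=-25125 / 2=-12562.50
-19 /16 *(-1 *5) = 5.94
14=14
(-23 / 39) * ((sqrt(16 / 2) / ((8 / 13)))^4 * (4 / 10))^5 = -33624166678635260545571 / 314572800000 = -106888347239.92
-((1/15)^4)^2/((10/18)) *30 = -2/94921875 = -0.00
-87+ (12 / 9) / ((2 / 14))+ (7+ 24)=-140 / 3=-46.67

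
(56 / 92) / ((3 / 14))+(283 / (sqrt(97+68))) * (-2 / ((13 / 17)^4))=196 / 69- 47272886 * sqrt(165) / 4712565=-126.01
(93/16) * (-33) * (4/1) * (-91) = 279279/4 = 69819.75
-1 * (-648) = 648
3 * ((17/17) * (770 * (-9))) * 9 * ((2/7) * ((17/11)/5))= -16524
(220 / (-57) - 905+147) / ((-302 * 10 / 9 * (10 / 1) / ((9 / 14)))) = 586251 / 4016600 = 0.15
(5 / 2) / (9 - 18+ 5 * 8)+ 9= 563 / 62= 9.08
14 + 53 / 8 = 165 / 8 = 20.62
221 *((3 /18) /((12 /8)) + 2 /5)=5083 /45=112.96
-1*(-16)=16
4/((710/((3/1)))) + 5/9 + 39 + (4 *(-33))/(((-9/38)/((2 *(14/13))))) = 51502682/41535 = 1239.98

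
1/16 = 0.06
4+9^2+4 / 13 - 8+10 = 1135 / 13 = 87.31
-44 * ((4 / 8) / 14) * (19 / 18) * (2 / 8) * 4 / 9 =-209 / 1134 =-0.18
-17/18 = -0.94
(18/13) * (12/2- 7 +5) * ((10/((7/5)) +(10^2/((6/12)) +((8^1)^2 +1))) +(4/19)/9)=2606264/1729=1507.38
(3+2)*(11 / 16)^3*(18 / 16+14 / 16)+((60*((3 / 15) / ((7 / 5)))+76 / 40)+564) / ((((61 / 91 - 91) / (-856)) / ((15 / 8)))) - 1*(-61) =10271.60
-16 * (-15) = 240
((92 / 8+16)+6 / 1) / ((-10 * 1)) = -3.35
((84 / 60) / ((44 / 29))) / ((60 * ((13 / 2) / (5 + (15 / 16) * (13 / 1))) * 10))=203 / 49920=0.00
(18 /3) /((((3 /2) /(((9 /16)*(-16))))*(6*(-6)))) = 1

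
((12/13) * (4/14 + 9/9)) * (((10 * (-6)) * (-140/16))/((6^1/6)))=8100/13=623.08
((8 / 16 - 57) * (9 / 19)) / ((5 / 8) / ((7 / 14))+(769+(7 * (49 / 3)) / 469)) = -408834 / 11770063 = -0.03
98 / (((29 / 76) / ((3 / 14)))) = 55.03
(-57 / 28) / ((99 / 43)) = -817 / 924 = -0.88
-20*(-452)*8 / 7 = 72320 / 7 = 10331.43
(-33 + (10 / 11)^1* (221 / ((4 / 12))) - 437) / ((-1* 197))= -0.67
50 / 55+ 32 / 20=138 / 55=2.51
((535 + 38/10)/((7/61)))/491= 164334/17185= 9.56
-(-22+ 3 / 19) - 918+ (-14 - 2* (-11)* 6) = -14785 / 19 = -778.16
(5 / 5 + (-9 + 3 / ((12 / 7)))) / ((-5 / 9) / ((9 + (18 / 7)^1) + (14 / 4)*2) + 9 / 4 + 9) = -2925 / 5251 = -0.56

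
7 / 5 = 1.40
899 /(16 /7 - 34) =-28.35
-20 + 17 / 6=-103 / 6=-17.17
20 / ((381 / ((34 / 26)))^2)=5780 / 24532209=0.00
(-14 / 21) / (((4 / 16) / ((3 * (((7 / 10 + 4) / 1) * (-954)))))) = 179352 / 5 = 35870.40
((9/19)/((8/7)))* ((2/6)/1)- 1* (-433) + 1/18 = 592609/1368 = 433.19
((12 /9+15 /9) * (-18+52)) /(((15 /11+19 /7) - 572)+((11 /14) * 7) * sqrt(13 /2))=-2747643360 /15289176883 - 13304676 * sqrt(26) /15289176883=-0.18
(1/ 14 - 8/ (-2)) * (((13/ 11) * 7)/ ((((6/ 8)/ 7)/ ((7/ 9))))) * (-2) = -48412/ 99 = -489.01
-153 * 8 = -1224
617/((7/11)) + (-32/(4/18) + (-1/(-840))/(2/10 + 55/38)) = 3100849/3756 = 825.57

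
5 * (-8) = -40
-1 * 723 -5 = -728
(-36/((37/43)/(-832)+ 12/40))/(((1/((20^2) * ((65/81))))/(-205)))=3813721600000/481311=7923611.97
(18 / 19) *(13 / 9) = 26 / 19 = 1.37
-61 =-61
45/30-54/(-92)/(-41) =1401/943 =1.49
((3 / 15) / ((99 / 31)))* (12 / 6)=62 / 495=0.13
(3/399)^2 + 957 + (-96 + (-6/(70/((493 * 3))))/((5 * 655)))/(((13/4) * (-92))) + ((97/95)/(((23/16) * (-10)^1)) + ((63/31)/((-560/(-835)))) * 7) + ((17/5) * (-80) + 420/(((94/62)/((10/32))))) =1601126020876098583/2018995325074000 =793.03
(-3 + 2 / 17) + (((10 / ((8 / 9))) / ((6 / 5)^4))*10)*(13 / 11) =3297893 / 53856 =61.24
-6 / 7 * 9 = -54 / 7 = -7.71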